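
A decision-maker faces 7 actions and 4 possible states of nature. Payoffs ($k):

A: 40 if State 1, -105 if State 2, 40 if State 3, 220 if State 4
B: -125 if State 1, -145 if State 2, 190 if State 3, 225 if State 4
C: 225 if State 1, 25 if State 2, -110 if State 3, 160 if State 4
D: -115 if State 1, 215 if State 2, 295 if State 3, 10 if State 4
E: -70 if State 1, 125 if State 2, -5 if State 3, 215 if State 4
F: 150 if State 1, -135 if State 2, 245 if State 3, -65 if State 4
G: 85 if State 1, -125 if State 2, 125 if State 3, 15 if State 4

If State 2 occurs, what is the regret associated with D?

0

Best payoff under State 2 is 215.
Regret = 215 − 215 = 0.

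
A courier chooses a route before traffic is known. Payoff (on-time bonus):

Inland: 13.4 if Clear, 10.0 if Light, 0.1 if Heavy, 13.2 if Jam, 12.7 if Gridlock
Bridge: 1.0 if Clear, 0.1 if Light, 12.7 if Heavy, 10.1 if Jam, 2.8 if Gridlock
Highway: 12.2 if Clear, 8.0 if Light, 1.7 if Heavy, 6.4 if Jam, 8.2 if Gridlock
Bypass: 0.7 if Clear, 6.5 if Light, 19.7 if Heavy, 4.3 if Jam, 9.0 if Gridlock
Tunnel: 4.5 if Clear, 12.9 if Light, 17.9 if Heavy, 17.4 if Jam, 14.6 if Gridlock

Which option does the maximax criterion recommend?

Row maxima: Inland=13.4, Bridge=12.7, Highway=12.2, Bypass=19.7, Tunnel=17.9
Best best-case = 19.7 → Bypass.

Bypass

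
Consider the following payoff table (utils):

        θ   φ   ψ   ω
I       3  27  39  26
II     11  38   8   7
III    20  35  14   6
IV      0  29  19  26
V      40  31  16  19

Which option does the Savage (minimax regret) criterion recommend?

Column bests: θ=40, φ=38, ψ=39, ω=26.
I regrets: 37, 11, 0, 0 → max 37
II regrets: 29, 0, 31, 19 → max 31
III regrets: 20, 3, 25, 20 → max 25
IV regrets: 40, 9, 20, 0 → max 40
V regrets: 0, 7, 23, 7 → max 23
Smallest max regret = 23 → V.

V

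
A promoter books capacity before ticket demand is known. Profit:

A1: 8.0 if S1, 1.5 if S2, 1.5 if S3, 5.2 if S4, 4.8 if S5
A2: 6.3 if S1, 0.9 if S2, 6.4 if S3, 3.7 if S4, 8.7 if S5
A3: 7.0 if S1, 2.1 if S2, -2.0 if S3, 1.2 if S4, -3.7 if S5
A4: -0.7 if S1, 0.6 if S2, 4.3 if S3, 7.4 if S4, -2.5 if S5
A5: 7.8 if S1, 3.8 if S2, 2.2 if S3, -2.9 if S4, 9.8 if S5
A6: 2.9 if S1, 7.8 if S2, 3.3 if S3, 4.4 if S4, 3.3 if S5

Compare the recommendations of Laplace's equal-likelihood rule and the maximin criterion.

laplace → A2; maximin → A6 (disagree)

Row averages: A1=4.2, A2=5.2, A3=0.92, A4=1.82, A5=4.14, A6=4.34
Highest average = 5.2 → A2.
Row minima: A1=1.5, A2=0.9, A3=-3.7, A4=-2.5, A5=-2.9, A6=2.9
Best worst-case = 2.9 → A6.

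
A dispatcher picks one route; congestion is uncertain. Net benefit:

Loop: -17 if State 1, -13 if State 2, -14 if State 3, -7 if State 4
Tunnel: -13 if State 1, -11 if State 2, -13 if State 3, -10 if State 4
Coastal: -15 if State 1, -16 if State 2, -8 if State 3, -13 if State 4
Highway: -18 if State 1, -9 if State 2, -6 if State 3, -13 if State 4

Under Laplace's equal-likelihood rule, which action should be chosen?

Row averages: Loop=-12.75, Tunnel=-11.75, Coastal=-13, Highway=-11.5
Highest average = -11.5 → Highway.

Highway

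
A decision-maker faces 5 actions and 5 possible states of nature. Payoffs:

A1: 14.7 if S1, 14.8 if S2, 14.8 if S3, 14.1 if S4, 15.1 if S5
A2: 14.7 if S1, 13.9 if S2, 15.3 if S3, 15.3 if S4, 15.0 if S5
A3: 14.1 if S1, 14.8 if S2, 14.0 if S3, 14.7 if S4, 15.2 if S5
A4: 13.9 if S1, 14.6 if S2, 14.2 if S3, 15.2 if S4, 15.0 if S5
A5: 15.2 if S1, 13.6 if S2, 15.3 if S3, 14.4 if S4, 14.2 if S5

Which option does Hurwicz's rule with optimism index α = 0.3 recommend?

A1: 0.3·15.1 + 0.7·14.1 = 14.4
A2: 0.3·15.3 + 0.7·13.9 = 14.32
A3: 0.3·15.2 + 0.7·14.0 = 14.36
A4: 0.3·15.2 + 0.7·13.9 = 14.29
A5: 0.3·15.3 + 0.7·13.6 = 14.11
Highest Hurwicz score = 14.4 → A1.

A1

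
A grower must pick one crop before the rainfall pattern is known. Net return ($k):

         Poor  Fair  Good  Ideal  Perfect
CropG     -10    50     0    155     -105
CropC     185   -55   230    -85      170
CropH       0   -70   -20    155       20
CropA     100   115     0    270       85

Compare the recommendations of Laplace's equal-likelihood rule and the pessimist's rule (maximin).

Row averages: CropG=18, CropC=89, CropH=17, CropA=114
Highest average = 114 → CropA.
Row minima: CropG=-105, CropC=-85, CropH=-70, CropA=0
Best worst-case = 0 → CropA.

laplace → CropA; maximin → CropA (agree)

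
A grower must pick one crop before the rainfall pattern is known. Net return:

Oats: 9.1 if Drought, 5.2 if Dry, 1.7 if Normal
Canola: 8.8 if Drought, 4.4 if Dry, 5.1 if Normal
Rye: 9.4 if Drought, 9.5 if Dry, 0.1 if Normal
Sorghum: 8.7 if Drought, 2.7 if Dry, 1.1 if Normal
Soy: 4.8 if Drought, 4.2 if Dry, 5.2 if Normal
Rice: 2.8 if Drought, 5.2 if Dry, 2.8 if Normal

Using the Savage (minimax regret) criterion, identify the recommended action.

Oats

Column bests: Drought=9.4, Dry=9.5, Normal=5.2.
Oats regrets: 0.3, 4.3, 3.5 → max 4.3
Canola regrets: 0.6, 5.1, 0.1 → max 5.1
Rye regrets: 0.0, 0.0, 5.1 → max 5.1
Sorghum regrets: 0.7, 6.8, 4.1 → max 6.8
Soy regrets: 4.6, 5.3, 0.0 → max 5.3
Rice regrets: 6.6, 4.3, 2.4 → max 6.6
Smallest max regret = 4.3 → Oats.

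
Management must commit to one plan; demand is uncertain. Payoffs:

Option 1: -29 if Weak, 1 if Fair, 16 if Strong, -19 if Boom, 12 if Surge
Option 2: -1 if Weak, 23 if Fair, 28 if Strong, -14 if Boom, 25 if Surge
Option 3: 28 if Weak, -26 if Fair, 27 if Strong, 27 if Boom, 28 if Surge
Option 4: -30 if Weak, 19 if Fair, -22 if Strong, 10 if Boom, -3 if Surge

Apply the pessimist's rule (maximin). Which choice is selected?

Row minima: Option 1=-29, Option 2=-14, Option 3=-26, Option 4=-30
Best worst-case = -14 → Option 2.

Option 2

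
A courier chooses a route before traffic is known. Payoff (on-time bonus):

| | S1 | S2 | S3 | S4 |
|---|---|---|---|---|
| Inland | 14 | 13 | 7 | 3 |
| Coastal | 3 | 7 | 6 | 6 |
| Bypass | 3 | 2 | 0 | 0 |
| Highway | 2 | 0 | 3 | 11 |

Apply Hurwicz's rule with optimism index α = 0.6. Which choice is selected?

Inland

Inland: 0.6·14 + 0.4·3 = 9.6
Coastal: 0.6·7 + 0.4·3 = 5.4
Bypass: 0.6·3 + 0.4·0 = 1.8
Highway: 0.6·11 + 0.4·0 = 6.6
Highest Hurwicz score = 9.6 → Inland.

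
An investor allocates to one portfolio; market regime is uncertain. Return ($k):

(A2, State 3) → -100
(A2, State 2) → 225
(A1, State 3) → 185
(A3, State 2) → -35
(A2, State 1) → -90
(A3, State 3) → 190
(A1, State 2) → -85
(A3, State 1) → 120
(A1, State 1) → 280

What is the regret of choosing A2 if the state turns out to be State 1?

370

Best payoff under State 1 is 280.
Regret = 280 − (-90) = 370.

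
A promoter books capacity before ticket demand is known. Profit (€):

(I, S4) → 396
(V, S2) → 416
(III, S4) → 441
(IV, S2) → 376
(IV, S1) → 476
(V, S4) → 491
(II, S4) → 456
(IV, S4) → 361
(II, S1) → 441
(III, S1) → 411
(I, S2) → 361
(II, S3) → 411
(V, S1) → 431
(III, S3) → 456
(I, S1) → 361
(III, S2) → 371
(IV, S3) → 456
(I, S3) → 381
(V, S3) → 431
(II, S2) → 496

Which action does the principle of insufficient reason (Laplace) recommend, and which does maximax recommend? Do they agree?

laplace → II; maximax → II (agree)

Row averages: I=374.75, II=451, III=419.75, IV=417.25, V=442.25
Highest average = 451 → II.
Row maxima: I=396, II=496, III=456, IV=476, V=491
Best best-case = 496 → II.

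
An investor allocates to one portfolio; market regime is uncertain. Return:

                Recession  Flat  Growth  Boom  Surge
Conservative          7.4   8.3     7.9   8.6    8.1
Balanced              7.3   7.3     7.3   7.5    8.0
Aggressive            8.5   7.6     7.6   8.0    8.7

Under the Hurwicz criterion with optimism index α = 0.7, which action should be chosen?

Conservative: 0.7·8.6 + 0.3·7.4 = 8.24
Balanced: 0.7·8.0 + 0.3·7.3 = 7.79
Aggressive: 0.7·8.7 + 0.3·7.6 = 8.37
Highest Hurwicz score = 8.37 → Aggressive.

Aggressive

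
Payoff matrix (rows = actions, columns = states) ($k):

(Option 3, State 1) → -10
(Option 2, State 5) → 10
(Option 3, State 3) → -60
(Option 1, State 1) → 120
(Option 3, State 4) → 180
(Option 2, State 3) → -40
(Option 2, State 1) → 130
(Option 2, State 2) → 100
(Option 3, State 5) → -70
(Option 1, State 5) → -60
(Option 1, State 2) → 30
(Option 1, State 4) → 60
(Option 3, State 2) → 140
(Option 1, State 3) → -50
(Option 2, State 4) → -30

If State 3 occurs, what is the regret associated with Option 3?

20

Best payoff under State 3 is -40.
Regret = -40 − (-60) = 20.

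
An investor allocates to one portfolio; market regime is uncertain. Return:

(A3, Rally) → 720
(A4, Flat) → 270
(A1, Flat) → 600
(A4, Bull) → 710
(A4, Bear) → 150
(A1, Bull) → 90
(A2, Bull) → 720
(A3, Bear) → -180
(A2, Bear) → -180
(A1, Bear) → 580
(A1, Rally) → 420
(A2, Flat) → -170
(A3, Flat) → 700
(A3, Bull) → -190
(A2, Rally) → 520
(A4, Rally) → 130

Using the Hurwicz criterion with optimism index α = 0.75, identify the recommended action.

A4

A1: 0.75·600 + 0.25·90 = 472.5
A2: 0.75·720 + 0.25·(-180) = 495
A3: 0.75·720 + 0.25·(-190) = 492.5
A4: 0.75·710 + 0.25·130 = 565
Highest Hurwicz score = 565 → A4.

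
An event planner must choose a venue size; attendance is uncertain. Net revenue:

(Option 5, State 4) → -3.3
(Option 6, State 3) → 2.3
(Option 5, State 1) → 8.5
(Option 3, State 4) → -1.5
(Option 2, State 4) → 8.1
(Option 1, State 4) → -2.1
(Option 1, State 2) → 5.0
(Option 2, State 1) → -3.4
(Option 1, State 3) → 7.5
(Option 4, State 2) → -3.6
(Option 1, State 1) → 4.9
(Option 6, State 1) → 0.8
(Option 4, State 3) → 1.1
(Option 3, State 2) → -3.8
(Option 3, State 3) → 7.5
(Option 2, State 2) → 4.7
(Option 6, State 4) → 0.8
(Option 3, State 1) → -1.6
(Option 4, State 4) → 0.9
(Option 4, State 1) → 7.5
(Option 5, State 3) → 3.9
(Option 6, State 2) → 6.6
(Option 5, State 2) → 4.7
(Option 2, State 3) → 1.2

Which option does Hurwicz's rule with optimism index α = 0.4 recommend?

Option 6

Option 1: 0.4·7.5 + 0.6·(-2.1) = 1.74
Option 2: 0.4·8.1 + 0.6·(-3.4) = 1.2
Option 3: 0.4·7.5 + 0.6·(-3.8) = 0.72
Option 4: 0.4·7.5 + 0.6·(-3.6) = 0.84
Option 5: 0.4·8.5 + 0.6·(-3.3) = 1.42
Option 6: 0.4·6.6 + 0.6·0.8 = 3.12
Highest Hurwicz score = 3.12 → Option 6.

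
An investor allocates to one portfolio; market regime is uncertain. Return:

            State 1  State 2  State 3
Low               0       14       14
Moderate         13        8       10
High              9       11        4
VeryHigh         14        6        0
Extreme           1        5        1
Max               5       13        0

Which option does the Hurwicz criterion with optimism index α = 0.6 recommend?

Moderate

Low: 0.6·14 + 0.4·0 = 8.4
Moderate: 0.6·13 + 0.4·8 = 11
High: 0.6·11 + 0.4·4 = 8.2
VeryHigh: 0.6·14 + 0.4·0 = 8.4
Extreme: 0.6·5 + 0.4·1 = 3.4
Max: 0.6·13 + 0.4·0 = 7.8
Highest Hurwicz score = 11 → Moderate.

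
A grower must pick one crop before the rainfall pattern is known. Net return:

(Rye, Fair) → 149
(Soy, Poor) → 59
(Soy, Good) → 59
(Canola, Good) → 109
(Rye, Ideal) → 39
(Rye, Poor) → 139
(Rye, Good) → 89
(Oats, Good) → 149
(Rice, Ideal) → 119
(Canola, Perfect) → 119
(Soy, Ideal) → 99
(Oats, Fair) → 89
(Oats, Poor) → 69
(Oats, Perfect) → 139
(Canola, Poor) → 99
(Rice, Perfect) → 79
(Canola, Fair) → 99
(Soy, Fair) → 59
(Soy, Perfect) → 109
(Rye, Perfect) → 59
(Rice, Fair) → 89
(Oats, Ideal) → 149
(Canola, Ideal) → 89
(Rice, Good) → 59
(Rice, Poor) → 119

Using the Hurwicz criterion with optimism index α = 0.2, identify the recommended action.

Canola

Soy: 0.2·109 + 0.8·59 = 69
Rye: 0.2·149 + 0.8·39 = 61
Canola: 0.2·119 + 0.8·89 = 95
Oats: 0.2·149 + 0.8·69 = 85
Rice: 0.2·119 + 0.8·59 = 71
Highest Hurwicz score = 95 → Canola.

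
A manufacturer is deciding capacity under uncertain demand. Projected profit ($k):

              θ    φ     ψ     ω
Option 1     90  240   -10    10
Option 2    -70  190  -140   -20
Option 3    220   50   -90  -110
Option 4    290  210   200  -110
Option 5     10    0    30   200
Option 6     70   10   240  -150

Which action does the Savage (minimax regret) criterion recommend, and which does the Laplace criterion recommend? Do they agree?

minimax regret → Option 1; laplace → Option 4 (disagree)

Column bests: θ=290, φ=240, ψ=240, ω=200.
Option 1 regrets: 200, 0, 250, 190 → max 250
Option 2 regrets: 360, 50, 380, 220 → max 380
Option 3 regrets: 70, 190, 330, 310 → max 330
Option 4 regrets: 0, 30, 40, 310 → max 310
Option 5 regrets: 280, 240, 210, 0 → max 280
Option 6 regrets: 220, 230, 0, 350 → max 350
Smallest max regret = 250 → Option 1.
Row averages: Option 1=82.5, Option 2=-10, Option 3=17.5, Option 4=147.5, Option 5=60, Option 6=42.5
Highest average = 147.5 → Option 4.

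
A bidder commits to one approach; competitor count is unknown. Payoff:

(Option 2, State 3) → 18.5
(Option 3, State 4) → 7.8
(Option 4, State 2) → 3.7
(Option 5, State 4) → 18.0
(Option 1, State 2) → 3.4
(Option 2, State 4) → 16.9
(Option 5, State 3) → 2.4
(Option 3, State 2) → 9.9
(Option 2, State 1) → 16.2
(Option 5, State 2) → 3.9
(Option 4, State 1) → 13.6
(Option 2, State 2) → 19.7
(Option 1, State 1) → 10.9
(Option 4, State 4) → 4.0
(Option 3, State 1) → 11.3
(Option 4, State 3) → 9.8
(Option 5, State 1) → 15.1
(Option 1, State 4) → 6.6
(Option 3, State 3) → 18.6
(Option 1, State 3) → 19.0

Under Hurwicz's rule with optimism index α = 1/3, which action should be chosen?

Option 2

Option 1: 1/3·19.0 + 2/3·3.4 = 8.6
Option 2: 1/3·19.7 + 2/3·16.2 = 521/30
Option 3: 1/3·18.6 + 2/3·7.8 = 11.4
Option 4: 1/3·13.6 + 2/3·3.7 = 7
Option 5: 1/3·18.0 + 2/3·2.4 = 7.6
Highest Hurwicz score = 521/30 → Option 2.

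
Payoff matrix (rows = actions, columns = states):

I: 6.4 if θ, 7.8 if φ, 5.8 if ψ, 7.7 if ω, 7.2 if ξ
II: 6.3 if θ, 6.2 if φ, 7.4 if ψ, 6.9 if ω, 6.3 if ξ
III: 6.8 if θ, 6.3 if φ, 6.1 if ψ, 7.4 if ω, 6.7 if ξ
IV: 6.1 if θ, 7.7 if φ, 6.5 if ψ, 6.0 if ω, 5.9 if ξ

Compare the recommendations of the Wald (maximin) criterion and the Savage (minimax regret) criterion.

maximin → II; minimax regret → III (disagree)

Row minima: I=5.8, II=6.2, III=6.1, IV=5.9
Best worst-case = 6.2 → II.
Column bests: θ=6.8, φ=7.8, ψ=7.4, ω=7.7, ξ=7.2.
I regrets: 0.4, 0.0, 1.6, 0.0, 0.0 → max 1.6
II regrets: 0.5, 1.6, 0.0, 0.8, 0.9 → max 1.6
III regrets: 0.0, 1.5, 1.3, 0.3, 0.5 → max 1.5
IV regrets: 0.7, 0.1, 0.9, 1.7, 1.3 → max 1.7
Smallest max regret = 1.5 → III.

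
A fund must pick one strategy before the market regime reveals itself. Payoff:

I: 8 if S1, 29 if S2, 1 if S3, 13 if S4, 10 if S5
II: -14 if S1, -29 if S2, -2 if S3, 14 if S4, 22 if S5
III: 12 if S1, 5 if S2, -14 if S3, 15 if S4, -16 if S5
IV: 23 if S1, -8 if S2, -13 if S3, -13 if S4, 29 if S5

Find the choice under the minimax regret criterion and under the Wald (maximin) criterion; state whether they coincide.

Column bests: S1=23, S2=29, S3=1, S4=15, S5=29.
I regrets: 15, 0, 0, 2, 19 → max 19
II regrets: 37, 58, 3, 1, 7 → max 58
III regrets: 11, 24, 15, 0, 45 → max 45
IV regrets: 0, 37, 14, 28, 0 → max 37
Smallest max regret = 19 → I.
Row minima: I=1, II=-29, III=-16, IV=-13
Best worst-case = 1 → I.

minimax regret → I; maximin → I (agree)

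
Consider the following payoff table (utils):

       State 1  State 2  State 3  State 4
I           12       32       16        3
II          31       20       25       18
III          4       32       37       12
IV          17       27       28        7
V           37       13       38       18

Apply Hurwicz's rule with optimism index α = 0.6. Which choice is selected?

V

I: 0.6·32 + 0.4·3 = 20.4
II: 0.6·31 + 0.4·18 = 25.8
III: 0.6·37 + 0.4·4 = 23.8
IV: 0.6·28 + 0.4·7 = 19.6
V: 0.6·38 + 0.4·13 = 28
Highest Hurwicz score = 28 → V.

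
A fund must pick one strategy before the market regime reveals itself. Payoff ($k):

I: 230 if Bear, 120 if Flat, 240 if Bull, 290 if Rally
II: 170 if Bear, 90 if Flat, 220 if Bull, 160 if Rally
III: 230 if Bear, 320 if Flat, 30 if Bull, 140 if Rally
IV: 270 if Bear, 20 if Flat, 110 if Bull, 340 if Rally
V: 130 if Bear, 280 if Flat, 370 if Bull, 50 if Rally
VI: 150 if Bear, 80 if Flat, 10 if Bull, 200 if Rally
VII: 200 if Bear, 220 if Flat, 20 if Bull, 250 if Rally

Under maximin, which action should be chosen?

Row minima: I=120, II=90, III=30, IV=20, V=50, VI=10, VII=20
Best worst-case = 120 → I.

I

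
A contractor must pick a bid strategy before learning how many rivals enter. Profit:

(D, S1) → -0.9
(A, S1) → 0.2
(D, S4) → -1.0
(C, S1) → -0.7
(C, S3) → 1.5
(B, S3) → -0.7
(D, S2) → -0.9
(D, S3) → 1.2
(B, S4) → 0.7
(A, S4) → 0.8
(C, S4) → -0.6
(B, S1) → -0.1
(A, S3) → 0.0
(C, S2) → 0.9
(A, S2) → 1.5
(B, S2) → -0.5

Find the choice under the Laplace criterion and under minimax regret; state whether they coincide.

Row averages: A=0.625, B=-0.15, C=0.275, D=-0.4
Highest average = 0.625 → A.
Column bests: S1=0.2, S2=1.5, S3=1.5, S4=0.8.
A regrets: 0.0, 0.0, 1.5, 0.0 → max 1.5
B regrets: 0.3, 2.0, 2.2, 0.1 → max 2.2
C regrets: 0.9, 0.6, 0.0, 1.4 → max 1.4
D regrets: 1.1, 2.4, 0.3, 1.8 → max 2.4
Smallest max regret = 1.4 → C.

laplace → A; minimax regret → C (disagree)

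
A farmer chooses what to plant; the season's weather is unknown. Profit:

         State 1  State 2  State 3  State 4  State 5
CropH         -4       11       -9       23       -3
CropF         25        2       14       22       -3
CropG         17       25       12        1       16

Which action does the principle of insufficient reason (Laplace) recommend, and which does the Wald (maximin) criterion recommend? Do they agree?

laplace → CropG; maximin → CropG (agree)

Row averages: CropH=3.6, CropF=12, CropG=14.2
Highest average = 14.2 → CropG.
Row minima: CropH=-9, CropF=-3, CropG=1
Best worst-case = 1 → CropG.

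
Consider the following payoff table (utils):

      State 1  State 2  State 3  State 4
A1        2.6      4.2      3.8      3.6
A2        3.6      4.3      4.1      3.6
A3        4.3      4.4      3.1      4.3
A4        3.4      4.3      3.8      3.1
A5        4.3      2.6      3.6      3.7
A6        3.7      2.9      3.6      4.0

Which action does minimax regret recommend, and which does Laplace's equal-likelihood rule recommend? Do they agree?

minimax regret → A2; laplace → A3 (disagree)

Column bests: State 1=4.3, State 2=4.4, State 3=4.1, State 4=4.3.
A1 regrets: 1.7, 0.2, 0.3, 0.7 → max 1.7
A2 regrets: 0.7, 0.1, 0.0, 0.7 → max 0.7
A3 regrets: 0.0, 0.0, 1.0, 0.0 → max 1.0
A4 regrets: 0.9, 0.1, 0.3, 1.2 → max 1.2
A5 regrets: 0.0, 1.8, 0.5, 0.6 → max 1.8
A6 regrets: 0.6, 1.5, 0.5, 0.3 → max 1.5
Smallest max regret = 0.7 → A2.
Row averages: A1=3.55, A2=3.9, A3=4.025, A4=3.65, A5=3.55, A6=3.55
Highest average = 4.025 → A3.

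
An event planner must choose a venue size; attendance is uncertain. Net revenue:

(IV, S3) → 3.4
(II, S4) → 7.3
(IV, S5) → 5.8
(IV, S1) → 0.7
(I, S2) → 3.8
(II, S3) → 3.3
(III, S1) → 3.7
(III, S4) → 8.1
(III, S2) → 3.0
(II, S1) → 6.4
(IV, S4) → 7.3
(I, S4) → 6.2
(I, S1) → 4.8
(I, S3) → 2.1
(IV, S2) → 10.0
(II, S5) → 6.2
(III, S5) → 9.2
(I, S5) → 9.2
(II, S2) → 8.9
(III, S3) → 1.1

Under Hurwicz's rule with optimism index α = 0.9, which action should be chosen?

IV

I: 0.9·9.2 + 0.1·2.1 = 8.49
II: 0.9·8.9 + 0.1·3.3 = 8.34
III: 0.9·9.2 + 0.1·1.1 = 8.39
IV: 0.9·10.0 + 0.1·0.7 = 9.07
Highest Hurwicz score = 9.07 → IV.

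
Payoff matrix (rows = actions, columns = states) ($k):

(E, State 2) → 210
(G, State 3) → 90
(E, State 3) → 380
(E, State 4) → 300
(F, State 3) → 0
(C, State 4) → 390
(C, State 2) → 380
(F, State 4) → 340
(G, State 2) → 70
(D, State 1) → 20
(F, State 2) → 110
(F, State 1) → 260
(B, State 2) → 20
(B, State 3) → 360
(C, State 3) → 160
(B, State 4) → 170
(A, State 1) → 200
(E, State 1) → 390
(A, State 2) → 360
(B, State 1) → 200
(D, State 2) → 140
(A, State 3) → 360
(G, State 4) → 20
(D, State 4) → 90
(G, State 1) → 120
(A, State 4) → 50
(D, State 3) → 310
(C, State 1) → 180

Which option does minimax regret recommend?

E

Column bests: State 1=390, State 2=380, State 3=380, State 4=390.
A regrets: 190, 20, 20, 340 → max 340
B regrets: 190, 360, 20, 220 → max 360
C regrets: 210, 0, 220, 0 → max 220
D regrets: 370, 240, 70, 300 → max 370
E regrets: 0, 170, 0, 90 → max 170
F regrets: 130, 270, 380, 50 → max 380
G regrets: 270, 310, 290, 370 → max 370
Smallest max regret = 170 → E.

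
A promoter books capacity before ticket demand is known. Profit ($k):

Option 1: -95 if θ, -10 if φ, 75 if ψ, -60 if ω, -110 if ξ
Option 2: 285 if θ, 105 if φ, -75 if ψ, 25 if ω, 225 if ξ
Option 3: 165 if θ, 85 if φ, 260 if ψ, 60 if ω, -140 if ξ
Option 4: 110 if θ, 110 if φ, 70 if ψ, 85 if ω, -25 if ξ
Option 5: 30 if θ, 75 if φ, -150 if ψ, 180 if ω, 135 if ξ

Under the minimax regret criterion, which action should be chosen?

Option 4

Column bests: θ=285, φ=110, ψ=260, ω=180, ξ=225.
Option 1 regrets: 380, 120, 185, 240, 335 → max 380
Option 2 regrets: 0, 5, 335, 155, 0 → max 335
Option 3 regrets: 120, 25, 0, 120, 365 → max 365
Option 4 regrets: 175, 0, 190, 95, 250 → max 250
Option 5 regrets: 255, 35, 410, 0, 90 → max 410
Smallest max regret = 250 → Option 4.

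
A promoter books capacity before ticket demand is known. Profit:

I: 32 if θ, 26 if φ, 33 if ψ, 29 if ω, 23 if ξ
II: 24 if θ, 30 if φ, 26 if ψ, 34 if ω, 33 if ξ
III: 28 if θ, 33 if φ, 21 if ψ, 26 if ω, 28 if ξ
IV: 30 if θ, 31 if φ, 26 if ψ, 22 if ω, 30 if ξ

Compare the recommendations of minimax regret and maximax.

Column bests: θ=32, φ=33, ψ=33, ω=34, ξ=33.
I regrets: 0, 7, 0, 5, 10 → max 10
II regrets: 8, 3, 7, 0, 0 → max 8
III regrets: 4, 0, 12, 8, 5 → max 12
IV regrets: 2, 2, 7, 12, 3 → max 12
Smallest max regret = 8 → II.
Row maxima: I=33, II=34, III=33, IV=31
Best best-case = 34 → II.

minimax regret → II; maximax → II (agree)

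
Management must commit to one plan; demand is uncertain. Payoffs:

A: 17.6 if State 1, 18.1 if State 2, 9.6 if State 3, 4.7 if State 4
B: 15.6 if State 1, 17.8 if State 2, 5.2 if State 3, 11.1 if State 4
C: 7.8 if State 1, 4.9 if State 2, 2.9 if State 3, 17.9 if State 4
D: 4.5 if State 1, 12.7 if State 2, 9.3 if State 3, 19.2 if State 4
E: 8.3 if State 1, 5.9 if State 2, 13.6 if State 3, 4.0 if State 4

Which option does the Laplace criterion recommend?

Row averages: A=12.5, B=12.425, C=8.375, D=11.425, E=7.95
Highest average = 12.5 → A.

A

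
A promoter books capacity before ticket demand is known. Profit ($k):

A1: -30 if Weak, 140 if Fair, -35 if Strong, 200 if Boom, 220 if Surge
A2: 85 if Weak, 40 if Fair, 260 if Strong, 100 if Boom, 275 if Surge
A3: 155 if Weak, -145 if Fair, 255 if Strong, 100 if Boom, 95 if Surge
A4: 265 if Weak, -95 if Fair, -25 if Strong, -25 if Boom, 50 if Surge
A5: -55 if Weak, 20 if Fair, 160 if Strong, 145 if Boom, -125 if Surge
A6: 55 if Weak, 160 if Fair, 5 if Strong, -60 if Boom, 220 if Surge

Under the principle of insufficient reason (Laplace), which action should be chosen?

Row averages: A1=99, A2=152, A3=92, A4=34, A5=29, A6=76
Highest average = 152 → A2.

A2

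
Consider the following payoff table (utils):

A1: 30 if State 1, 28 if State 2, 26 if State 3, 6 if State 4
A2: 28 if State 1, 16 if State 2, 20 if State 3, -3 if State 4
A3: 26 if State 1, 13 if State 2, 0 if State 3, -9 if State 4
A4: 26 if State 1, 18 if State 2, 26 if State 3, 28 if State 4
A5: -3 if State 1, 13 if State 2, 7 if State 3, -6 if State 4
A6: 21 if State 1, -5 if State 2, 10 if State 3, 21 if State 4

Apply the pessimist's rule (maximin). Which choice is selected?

A4

Row minima: A1=6, A2=-3, A3=-9, A4=18, A5=-6, A6=-5
Best worst-case = 18 → A4.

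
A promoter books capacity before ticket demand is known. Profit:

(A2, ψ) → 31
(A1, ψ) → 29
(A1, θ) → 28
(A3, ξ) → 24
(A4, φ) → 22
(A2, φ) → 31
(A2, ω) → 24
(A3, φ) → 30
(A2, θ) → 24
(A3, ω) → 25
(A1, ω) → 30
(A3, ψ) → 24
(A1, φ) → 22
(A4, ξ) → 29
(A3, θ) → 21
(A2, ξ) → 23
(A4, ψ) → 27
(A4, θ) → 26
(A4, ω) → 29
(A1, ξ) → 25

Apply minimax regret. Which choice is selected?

Column bests: θ=28, φ=31, ψ=31, ω=30, ξ=29.
A1 regrets: 0, 9, 2, 0, 4 → max 9
A2 regrets: 4, 0, 0, 6, 6 → max 6
A3 regrets: 7, 1, 7, 5, 5 → max 7
A4 regrets: 2, 9, 4, 1, 0 → max 9
Smallest max regret = 6 → A2.

A2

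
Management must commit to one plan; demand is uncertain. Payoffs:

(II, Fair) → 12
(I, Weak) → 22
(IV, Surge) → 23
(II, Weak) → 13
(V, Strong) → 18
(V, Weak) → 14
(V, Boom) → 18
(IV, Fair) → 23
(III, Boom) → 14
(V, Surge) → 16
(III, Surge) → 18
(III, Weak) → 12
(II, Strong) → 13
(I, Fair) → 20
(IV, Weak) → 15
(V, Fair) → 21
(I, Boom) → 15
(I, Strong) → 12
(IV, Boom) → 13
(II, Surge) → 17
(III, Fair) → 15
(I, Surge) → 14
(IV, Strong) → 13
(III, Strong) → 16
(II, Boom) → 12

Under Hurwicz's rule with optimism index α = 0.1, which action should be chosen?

I: 0.1·22 + 0.9·12 = 13
II: 0.1·17 + 0.9·12 = 12.5
III: 0.1·18 + 0.9·12 = 12.6
IV: 0.1·23 + 0.9·13 = 14
V: 0.1·21 + 0.9·14 = 14.7
Highest Hurwicz score = 14.7 → V.

V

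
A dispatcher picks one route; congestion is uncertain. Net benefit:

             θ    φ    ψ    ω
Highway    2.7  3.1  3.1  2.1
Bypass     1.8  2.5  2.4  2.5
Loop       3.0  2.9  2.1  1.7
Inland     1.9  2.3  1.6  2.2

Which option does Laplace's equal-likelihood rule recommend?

Row averages: Highway=2.75, Bypass=2.3, Loop=2.425, Inland=2
Highest average = 2.75 → Highway.

Highway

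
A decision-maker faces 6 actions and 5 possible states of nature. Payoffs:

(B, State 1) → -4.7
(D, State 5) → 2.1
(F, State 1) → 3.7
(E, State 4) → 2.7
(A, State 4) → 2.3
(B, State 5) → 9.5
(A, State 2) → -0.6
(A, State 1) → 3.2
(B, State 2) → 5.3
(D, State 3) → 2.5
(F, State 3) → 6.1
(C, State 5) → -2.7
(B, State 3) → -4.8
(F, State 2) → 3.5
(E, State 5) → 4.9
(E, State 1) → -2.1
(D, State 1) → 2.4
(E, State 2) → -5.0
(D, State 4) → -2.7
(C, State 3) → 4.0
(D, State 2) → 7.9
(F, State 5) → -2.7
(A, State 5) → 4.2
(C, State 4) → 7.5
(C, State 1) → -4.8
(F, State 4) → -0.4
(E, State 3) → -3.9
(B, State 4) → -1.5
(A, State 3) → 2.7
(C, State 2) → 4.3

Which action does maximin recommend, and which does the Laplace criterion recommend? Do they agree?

Row minima: A=-0.6, B=-4.8, C=-4.8, D=-2.7, E=-5.0, F=-2.7
Best worst-case = -0.6 → A.
Row averages: A=2.36, B=0.76, C=1.66, D=2.44, E=-0.68, F=2.04
Highest average = 2.44 → D.

maximin → A; laplace → D (disagree)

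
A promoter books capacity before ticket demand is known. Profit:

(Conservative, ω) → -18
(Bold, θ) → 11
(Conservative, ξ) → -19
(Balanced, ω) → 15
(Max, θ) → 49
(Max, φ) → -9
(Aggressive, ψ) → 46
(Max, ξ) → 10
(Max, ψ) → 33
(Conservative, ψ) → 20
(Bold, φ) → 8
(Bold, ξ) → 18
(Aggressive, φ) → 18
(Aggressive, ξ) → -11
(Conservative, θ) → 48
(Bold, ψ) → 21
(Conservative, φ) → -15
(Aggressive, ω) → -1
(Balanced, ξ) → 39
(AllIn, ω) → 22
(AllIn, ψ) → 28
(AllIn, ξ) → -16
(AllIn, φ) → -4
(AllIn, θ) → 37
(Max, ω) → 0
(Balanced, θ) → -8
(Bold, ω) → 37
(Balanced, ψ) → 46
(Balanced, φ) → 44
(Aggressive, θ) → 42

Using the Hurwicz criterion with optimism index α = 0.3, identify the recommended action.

Conservative: 0.3·48 + 0.7·(-19) = 1.1
Balanced: 0.3·46 + 0.7·(-8) = 8.2
Aggressive: 0.3·46 + 0.7·(-11) = 6.1
Bold: 0.3·37 + 0.7·8 = 16.7
AllIn: 0.3·37 + 0.7·(-16) = -0.1
Max: 0.3·49 + 0.7·(-9) = 8.4
Highest Hurwicz score = 16.7 → Bold.

Bold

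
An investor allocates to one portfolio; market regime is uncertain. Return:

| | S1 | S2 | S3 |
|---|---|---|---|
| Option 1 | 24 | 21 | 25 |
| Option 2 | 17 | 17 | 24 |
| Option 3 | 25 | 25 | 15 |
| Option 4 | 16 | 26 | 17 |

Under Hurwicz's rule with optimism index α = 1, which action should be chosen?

Option 1: 1·25 + 0·21 = 25
Option 2: 1·24 + 0·17 = 24
Option 3: 1·25 + 0·15 = 25
Option 4: 1·26 + 0·16 = 26
Highest Hurwicz score = 26 → Option 4.

Option 4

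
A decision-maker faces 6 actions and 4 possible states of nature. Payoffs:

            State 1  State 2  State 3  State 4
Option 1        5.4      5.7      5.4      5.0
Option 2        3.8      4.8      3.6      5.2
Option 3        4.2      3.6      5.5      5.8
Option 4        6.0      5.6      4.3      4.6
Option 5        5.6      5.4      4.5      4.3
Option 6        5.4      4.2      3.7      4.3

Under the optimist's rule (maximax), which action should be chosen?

Option 4

Row maxima: Option 1=5.7, Option 2=5.2, Option 3=5.8, Option 4=6.0, Option 5=5.6, Option 6=5.4
Best best-case = 6.0 → Option 4.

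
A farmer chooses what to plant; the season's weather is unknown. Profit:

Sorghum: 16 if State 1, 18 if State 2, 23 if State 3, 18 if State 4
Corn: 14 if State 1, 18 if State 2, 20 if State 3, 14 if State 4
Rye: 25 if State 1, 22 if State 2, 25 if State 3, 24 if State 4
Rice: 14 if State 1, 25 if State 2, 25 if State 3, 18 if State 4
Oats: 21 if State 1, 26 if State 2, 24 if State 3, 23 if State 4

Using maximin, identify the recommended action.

Rye

Row minima: Sorghum=16, Corn=14, Rye=22, Rice=14, Oats=21
Best worst-case = 22 → Rye.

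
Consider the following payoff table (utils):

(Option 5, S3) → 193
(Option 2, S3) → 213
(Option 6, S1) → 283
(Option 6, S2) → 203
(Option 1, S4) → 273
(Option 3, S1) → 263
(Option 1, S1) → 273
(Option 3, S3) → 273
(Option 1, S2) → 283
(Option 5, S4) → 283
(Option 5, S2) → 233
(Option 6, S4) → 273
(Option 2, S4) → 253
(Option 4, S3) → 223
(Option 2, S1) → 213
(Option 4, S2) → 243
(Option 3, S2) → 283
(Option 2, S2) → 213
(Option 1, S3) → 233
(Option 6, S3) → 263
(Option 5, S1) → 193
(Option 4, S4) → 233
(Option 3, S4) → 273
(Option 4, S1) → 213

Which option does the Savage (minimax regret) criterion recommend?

Column bests: S1=283, S2=283, S3=273, S4=283.
Option 1 regrets: 10, 0, 40, 10 → max 40
Option 2 regrets: 70, 70, 60, 30 → max 70
Option 3 regrets: 20, 0, 0, 10 → max 20
Option 4 regrets: 70, 40, 50, 50 → max 70
Option 5 regrets: 90, 50, 80, 0 → max 90
Option 6 regrets: 0, 80, 10, 10 → max 80
Smallest max regret = 20 → Option 3.

Option 3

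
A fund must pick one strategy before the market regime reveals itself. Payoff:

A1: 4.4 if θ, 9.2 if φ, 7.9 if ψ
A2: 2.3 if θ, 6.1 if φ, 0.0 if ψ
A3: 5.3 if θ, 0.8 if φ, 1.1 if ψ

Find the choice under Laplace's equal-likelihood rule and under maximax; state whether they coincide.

laplace → A1; maximax → A1 (agree)

Row averages: A1=43/6, A2=2.8, A3=2.4
Highest average = 43/6 → A1.
Row maxima: A1=9.2, A2=6.1, A3=5.3
Best best-case = 9.2 → A1.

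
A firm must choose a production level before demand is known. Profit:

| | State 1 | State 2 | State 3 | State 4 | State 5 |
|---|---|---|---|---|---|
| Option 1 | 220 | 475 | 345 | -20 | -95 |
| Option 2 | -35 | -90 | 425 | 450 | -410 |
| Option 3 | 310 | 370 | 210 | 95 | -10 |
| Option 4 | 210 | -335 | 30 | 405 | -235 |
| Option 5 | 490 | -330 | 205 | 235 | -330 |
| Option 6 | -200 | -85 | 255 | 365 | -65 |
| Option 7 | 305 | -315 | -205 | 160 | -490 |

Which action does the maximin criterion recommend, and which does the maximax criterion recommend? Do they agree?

maximin → Option 3; maximax → Option 5 (disagree)

Row minima: Option 1=-95, Option 2=-410, Option 3=-10, Option 4=-335, Option 5=-330, Option 6=-200, Option 7=-490
Best worst-case = -10 → Option 3.
Row maxima: Option 1=475, Option 2=450, Option 3=370, Option 4=405, Option 5=490, Option 6=365, Option 7=305
Best best-case = 490 → Option 5.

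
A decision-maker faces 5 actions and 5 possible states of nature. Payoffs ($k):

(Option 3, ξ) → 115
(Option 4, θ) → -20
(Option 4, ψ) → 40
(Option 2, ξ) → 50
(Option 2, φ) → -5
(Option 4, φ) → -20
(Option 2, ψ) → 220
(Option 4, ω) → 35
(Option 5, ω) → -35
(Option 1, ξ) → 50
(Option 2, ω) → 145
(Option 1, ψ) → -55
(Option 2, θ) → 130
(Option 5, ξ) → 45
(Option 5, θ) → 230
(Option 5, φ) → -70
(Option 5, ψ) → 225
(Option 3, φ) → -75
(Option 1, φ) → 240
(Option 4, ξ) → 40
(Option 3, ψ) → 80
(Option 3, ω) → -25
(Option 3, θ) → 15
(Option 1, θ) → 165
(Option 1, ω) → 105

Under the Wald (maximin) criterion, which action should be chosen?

Option 2

Row minima: Option 1=-55, Option 2=-5, Option 3=-75, Option 4=-20, Option 5=-70
Best worst-case = -5 → Option 2.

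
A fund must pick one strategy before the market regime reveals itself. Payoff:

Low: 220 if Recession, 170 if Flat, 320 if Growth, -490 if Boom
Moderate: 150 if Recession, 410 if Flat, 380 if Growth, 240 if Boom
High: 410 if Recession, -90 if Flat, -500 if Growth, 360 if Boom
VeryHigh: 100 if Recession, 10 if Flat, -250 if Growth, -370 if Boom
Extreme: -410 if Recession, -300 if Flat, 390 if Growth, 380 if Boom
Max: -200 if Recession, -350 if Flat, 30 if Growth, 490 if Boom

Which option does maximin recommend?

Row minima: Low=-490, Moderate=150, High=-500, VeryHigh=-370, Extreme=-410, Max=-350
Best worst-case = 150 → Moderate.

Moderate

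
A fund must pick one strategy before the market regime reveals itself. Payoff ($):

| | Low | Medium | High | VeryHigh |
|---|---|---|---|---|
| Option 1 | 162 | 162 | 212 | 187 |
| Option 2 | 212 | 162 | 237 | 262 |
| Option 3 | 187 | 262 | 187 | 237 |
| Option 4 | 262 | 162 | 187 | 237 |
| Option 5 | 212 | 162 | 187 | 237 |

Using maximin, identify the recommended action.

Option 3

Row minima: Option 1=162, Option 2=162, Option 3=187, Option 4=162, Option 5=162
Best worst-case = 187 → Option 3.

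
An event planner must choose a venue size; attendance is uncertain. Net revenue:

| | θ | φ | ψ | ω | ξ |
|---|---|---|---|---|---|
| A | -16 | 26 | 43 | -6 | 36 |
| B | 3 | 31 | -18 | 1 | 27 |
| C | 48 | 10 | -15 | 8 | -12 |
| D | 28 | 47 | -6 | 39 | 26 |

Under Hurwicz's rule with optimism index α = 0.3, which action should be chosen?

A: 0.3·43 + 0.7·(-16) = 1.7
B: 0.3·31 + 0.7·(-18) = -3.3
C: 0.3·48 + 0.7·(-15) = 3.9
D: 0.3·47 + 0.7·(-6) = 9.9
Highest Hurwicz score = 9.9 → D.

D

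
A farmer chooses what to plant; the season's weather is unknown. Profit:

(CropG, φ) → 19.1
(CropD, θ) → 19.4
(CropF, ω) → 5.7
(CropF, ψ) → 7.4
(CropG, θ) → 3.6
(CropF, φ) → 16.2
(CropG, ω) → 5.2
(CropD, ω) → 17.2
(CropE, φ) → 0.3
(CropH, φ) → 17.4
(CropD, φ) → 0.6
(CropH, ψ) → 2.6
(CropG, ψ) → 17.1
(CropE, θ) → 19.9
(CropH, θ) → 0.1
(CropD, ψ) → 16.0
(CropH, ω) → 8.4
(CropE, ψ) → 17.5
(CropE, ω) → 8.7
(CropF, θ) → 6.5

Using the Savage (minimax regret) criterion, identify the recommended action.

CropF

Column bests: θ=19.9, φ=19.1, ψ=17.5, ω=17.2.
CropF regrets: 13.4, 2.9, 10.1, 11.5 → max 13.4
CropG regrets: 16.3, 0.0, 0.4, 12.0 → max 16.3
CropH regrets: 19.8, 1.7, 14.9, 8.8 → max 19.8
CropD regrets: 0.5, 18.5, 1.5, 0.0 → max 18.5
CropE regrets: 0.0, 18.8, 0.0, 8.5 → max 18.8
Smallest max regret = 13.4 → CropF.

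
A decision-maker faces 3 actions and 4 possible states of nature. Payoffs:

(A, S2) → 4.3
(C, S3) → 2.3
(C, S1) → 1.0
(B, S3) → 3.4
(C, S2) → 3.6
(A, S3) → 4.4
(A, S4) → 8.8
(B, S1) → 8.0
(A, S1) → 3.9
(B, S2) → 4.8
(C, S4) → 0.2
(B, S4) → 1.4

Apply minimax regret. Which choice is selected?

A

Column bests: S1=8.0, S2=4.8, S3=4.4, S4=8.8.
A regrets: 4.1, 0.5, 0.0, 0.0 → max 4.1
B regrets: 0.0, 0.0, 1.0, 7.4 → max 7.4
C regrets: 7.0, 1.2, 2.1, 8.6 → max 8.6
Smallest max regret = 4.1 → A.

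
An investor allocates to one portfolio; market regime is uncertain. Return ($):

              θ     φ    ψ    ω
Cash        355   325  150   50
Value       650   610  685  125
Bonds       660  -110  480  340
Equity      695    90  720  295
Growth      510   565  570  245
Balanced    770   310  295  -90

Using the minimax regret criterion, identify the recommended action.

Column bests: θ=770, φ=610, ψ=720, ω=340.
Cash regrets: 415, 285, 570, 290 → max 570
Value regrets: 120, 0, 35, 215 → max 215
Bonds regrets: 110, 720, 240, 0 → max 720
Equity regrets: 75, 520, 0, 45 → max 520
Growth regrets: 260, 45, 150, 95 → max 260
Balanced regrets: 0, 300, 425, 430 → max 430
Smallest max regret = 215 → Value.

Value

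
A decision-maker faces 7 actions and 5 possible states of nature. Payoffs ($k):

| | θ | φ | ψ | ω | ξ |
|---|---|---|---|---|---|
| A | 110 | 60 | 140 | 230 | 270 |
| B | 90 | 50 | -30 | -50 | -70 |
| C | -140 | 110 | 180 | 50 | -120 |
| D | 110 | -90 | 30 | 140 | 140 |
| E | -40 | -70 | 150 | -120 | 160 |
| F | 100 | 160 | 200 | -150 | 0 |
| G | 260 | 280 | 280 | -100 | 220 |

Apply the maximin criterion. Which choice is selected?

Row minima: A=60, B=-70, C=-140, D=-90, E=-120, F=-150, G=-100
Best worst-case = 60 → A.

A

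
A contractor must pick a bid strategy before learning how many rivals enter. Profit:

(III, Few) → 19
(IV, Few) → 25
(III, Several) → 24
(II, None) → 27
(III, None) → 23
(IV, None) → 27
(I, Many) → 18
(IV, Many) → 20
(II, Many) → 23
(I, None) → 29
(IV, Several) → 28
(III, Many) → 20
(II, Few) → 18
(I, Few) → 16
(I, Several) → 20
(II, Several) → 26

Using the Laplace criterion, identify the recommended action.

IV

Row averages: I=20.75, II=23.5, III=21.5, IV=25
Highest average = 25 → IV.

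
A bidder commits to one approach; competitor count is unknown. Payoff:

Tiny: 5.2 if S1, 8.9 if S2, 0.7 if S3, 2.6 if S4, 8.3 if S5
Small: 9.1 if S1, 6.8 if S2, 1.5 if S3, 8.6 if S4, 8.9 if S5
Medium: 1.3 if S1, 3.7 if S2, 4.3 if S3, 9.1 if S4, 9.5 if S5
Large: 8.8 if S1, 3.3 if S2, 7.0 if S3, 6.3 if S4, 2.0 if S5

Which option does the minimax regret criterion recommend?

Column bests: S1=9.1, S2=8.9, S3=7.0, S4=9.1, S5=9.5.
Tiny regrets: 3.9, 0.0, 6.3, 6.5, 1.2 → max 6.5
Small regrets: 0.0, 2.1, 5.5, 0.5, 0.6 → max 5.5
Medium regrets: 7.8, 5.2, 2.7, 0.0, 0.0 → max 7.8
Large regrets: 0.3, 5.6, 0.0, 2.8, 7.5 → max 7.5
Smallest max regret = 5.5 → Small.

Small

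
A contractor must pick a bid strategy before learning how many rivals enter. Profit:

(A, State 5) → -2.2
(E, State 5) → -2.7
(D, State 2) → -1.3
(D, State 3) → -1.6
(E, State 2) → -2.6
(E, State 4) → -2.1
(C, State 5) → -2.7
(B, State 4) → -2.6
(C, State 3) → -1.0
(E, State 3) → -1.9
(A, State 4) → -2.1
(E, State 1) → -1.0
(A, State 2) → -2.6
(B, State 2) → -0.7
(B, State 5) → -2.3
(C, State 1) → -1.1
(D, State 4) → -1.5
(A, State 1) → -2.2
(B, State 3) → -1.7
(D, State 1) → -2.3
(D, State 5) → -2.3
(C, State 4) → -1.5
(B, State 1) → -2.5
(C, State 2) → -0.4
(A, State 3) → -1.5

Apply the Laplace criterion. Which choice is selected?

Row averages: A=-2.12, B=-1.96, C=-1.34, D=-1.8, E=-2.06
Highest average = -1.34 → C.

C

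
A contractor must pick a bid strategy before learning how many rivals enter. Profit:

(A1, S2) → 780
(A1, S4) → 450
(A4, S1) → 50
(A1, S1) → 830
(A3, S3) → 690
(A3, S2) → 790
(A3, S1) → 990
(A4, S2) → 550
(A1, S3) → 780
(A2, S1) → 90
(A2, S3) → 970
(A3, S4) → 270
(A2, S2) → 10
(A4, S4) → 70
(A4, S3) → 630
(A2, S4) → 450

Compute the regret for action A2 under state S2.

Best payoff under S2 is 790.
Regret = 790 − 10 = 780.

780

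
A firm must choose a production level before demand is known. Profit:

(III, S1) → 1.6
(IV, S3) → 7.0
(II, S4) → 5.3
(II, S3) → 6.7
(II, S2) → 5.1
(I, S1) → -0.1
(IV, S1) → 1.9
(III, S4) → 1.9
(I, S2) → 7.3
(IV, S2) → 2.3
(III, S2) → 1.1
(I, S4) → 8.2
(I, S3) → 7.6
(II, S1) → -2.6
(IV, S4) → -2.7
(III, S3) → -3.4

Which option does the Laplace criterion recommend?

Row averages: I=5.75, II=3.625, III=0.3, IV=2.125
Highest average = 5.75 → I.

I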